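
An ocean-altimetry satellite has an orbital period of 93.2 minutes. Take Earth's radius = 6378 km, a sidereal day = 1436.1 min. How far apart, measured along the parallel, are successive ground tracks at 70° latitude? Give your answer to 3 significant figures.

T = 93.2 min = 5592.0 s.
Node shift per orbit = (5592.0/86166) × 360° = 23.36°.
Equatorial spacing = 23.36 × 111.3 km/° = 2601 km.
At 70° latitude, spacing = 2601 × cos(70°) = 890 km.

890 km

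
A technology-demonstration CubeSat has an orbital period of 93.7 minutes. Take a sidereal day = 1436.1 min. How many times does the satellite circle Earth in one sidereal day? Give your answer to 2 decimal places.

T = 93.7 min = 5622.0 s.
Orbits per sidereal day = 86166 / 5622.0 = 15.327.

15.33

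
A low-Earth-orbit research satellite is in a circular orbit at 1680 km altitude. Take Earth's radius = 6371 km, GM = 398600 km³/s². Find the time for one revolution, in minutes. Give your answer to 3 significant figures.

Semi-major axis a = 6371 + 1680 = 8051 km. Period T = 2π√(a³/μ) = 2π√(8051³/398600) = 7189.3 s = 119.82 min.

120 min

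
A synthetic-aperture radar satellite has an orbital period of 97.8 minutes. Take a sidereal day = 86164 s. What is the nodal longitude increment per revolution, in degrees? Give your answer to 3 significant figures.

24.5°

T = 97.8 min = 5868.0 s.
During one orbit Earth rotates (5868.0 / 86164) × 360° = 24.52°.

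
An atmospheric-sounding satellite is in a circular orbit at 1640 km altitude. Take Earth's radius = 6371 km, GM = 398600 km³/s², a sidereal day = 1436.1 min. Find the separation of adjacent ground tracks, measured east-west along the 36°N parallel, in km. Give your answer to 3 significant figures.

Semi-major axis a = 6371 + 1640 = 8011 km. Period T = 2π√(a³/μ) = 2π√(8011³/398600) = 7135.8 s = 118.93 min.
Node shift per orbit = (7135.8/86166) × 360° = 29.81°.
Equatorial spacing = 29.81 × 111.2 km/° = 3315 km.
At 36° latitude, spacing = 3315 × cos(36°) = 2682 km.

2680 km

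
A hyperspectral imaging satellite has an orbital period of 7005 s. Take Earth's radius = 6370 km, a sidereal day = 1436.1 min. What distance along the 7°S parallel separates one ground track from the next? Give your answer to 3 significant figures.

3230 km

Node shift per orbit = (7005.0/86166) × 360° = 29.27°.
Equatorial spacing = 29.27 × 111.2 km/° = 3254 km.
At 7° latitude, spacing = 3254 × cos(7°) = 3230 km.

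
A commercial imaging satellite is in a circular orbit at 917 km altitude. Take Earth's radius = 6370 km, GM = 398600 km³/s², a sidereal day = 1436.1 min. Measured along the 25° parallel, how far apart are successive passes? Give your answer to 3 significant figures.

Semi-major axis a = 6370 + 917 = 7287 km. Period T = 2π√(a³/μ) = 2π√(7287³/398600) = 6190.6 s = 103.18 min.
Node shift per orbit = (6190.6/86166) × 360° = 25.86°.
Equatorial spacing = 25.86 × 111.2 km/° = 2876 km.
At 25° latitude, spacing = 2876 × cos(25°) = 2606 km.

2610 km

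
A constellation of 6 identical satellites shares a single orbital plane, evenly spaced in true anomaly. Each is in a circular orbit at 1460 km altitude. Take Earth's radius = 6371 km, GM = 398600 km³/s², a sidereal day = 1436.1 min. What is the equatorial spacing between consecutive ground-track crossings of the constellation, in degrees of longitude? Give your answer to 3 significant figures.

Semi-major axis a = 6371 + 1460 = 7831 km. Period T = 2π√(a³/μ) = 2π√(7831³/398600) = 6896.6 s = 114.94 min.
Single-satellite node shift = (6896.6/86166) × 360° = 28.81°.
With 6 satellites evenly phased, successive equator crossings are 28.81/6 = 4.802° apart.

4.80°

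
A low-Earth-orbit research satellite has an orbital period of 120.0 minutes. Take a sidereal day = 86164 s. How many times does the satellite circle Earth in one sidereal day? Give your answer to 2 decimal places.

11.97

T = 120.0 min = 7200.0 s.
Orbits per sidereal day = 86164 / 7200.0 = 11.967.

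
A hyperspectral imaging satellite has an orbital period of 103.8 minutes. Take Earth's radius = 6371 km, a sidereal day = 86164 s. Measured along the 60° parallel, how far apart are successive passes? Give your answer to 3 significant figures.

1450 km

T = 103.8 min = 6228.0 s.
Node shift per orbit = (6228.0/86164) × 360° = 26.02°.
Equatorial spacing = 26.02 × 111.2 km/° = 2893 km.
At 60° latitude, spacing = 2893 × cos(60°) = 1447 km.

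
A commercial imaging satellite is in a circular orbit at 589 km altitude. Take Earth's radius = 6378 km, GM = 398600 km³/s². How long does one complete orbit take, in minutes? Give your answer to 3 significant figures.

96.5 min

Semi-major axis a = 6378 + 589 = 6967 km. Period T = 2π√(a³/μ) = 2π√(6967³/398600) = 5787.4 s = 96.46 min.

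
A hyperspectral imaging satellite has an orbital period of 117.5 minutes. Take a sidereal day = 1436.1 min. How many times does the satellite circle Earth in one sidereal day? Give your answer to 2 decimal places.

12.22

T = 117.5 min = 7050.0 s.
Orbits per sidereal day = 86166 / 7050.0 = 12.222.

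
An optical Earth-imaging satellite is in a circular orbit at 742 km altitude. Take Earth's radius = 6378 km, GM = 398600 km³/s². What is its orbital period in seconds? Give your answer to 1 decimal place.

Semi-major axis a = 6378 + 742 = 7120 km. Period T = 2π√(a³/μ) = 2π√(7120³/398600) = 5979.0 s = 99.65 min.

5979.0 seconds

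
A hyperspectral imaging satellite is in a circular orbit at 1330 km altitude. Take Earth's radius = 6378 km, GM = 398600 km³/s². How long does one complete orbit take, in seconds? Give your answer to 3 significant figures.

6730 seconds

Semi-major axis a = 6378 + 1330 = 7708 km. Period T = 2π√(a³/μ) = 2π√(7708³/398600) = 6734.8 s = 112.25 min.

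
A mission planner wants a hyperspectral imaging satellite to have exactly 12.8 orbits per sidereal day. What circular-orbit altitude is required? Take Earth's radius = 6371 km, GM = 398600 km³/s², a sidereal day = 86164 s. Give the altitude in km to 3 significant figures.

Required period T = 86164 / 12.8 = 6731.6 s.
From T = 2π√(a³/μ): a = (μ T²/4π²)^(1/3) = (398600 × 6731.6² / 4π²)^(1/3) = 7706 km.
Altitude h = a − R = 7706 − 6371 = 1335 km.

1330 km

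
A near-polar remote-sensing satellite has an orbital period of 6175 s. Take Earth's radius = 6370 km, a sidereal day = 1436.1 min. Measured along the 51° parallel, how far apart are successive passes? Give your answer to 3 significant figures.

1810 km

Node shift per orbit = (6175.0/86166) × 360° = 25.80°.
Equatorial spacing = 25.80 × 111.2 km/° = 2868 km.
At 51° latitude, spacing = 2868 × cos(51°) = 1805 km.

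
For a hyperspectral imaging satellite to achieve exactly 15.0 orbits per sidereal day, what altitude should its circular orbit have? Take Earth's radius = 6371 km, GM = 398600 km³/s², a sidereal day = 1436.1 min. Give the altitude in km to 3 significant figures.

Required period T = 86166 / 15.0 = 5744.4 s.
From T = 2π√(a³/μ): a = (μ T²/4π²)^(1/3) = (398600 × 5744.4² / 4π²)^(1/3) = 6932 km.
Altitude h = a − R = 6932 − 6371 = 561 km.

561 km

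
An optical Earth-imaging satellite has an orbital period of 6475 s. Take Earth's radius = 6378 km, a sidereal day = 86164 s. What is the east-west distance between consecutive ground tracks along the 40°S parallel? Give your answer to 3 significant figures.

Node shift per orbit = (6475.0/86164) × 360° = 27.05°.
Equatorial spacing = 27.05 × 111.3 km/° = 3011 km.
At 40° latitude, spacing = 3011 × cos(40°) = 2307 km.

2310 km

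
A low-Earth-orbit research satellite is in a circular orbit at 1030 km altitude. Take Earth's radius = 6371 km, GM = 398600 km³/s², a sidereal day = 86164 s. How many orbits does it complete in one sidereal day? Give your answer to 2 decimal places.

13.60

Semi-major axis a = 6371 + 1030 = 7401 km. Period T = 2π√(a³/μ) = 2π√(7401³/398600) = 6336.5 s = 105.61 min.
Orbits per sidereal day = 86164 / 6336.5 = 13.598.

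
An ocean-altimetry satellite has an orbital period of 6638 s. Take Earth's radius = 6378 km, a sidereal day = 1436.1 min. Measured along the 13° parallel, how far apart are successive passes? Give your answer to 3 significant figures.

Node shift per orbit = (6638.0/86166) × 360° = 27.73°.
Equatorial spacing = 27.73 × 111.3 km/° = 3087 km.
At 13° latitude, spacing = 3087 × cos(13°) = 3008 km.

3010 km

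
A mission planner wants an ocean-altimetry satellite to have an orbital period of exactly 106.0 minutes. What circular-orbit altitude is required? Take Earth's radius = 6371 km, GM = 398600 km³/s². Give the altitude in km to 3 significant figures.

T = 106.0 min = 6360.0 s.
From T = 2π√(a³/μ): a = (μ T²/4π²)^(1/3) = (398600 × 6360.0² / 4π²)^(1/3) = 7419 km.
Altitude h = a − R = 7419 − 6371 = 1048 km.

1050 km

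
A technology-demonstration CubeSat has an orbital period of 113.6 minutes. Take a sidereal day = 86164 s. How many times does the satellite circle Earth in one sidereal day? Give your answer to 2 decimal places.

12.64

T = 113.6 min = 6816.0 s.
Orbits per sidereal day = 86164 / 6816.0 = 12.641.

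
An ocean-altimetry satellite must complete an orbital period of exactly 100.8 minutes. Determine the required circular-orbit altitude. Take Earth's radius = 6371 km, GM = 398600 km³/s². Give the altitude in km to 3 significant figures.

804 km

T = 100.8 min = 6048.0 s.
From T = 2π√(a³/μ): a = (μ T²/4π²)^(1/3) = (398600 × 6048.0² / 4π²)^(1/3) = 7175 km.
Altitude h = a − R = 7175 − 6371 = 804 km.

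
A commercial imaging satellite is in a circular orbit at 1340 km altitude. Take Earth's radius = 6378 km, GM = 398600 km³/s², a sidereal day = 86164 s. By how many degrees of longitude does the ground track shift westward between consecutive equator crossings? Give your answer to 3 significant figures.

28.2°

Semi-major axis a = 6378 + 1340 = 7718 km. Period T = 2π√(a³/μ) = 2π√(7718³/398600) = 6747.9 s = 112.46 min.
During one orbit Earth rotates (6747.9 / 86164) × 360° = 28.19°.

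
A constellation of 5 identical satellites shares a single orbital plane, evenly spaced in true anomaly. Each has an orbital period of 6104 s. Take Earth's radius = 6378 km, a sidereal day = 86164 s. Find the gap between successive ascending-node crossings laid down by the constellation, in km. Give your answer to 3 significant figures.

Single-satellite node shift = (6104.0/86164) × 360° = 25.50°.
With 5 satellites evenly phased, successive equator crossings are 25.50/5 = 5.101° apart.
That is 5.101 × 111.3 = 568 km at the equator.

568 km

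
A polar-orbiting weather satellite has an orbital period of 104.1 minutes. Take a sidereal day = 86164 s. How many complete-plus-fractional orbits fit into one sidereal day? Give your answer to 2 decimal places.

T = 104.1 min = 6246.0 s.
Orbits per sidereal day = 86164 / 6246.0 = 13.795.

13.80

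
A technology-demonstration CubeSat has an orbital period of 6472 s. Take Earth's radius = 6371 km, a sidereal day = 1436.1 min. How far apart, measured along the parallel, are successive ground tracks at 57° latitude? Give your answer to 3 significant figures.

Node shift per orbit = (6472.0/86166) × 360° = 27.04°.
Equatorial spacing = 27.04 × 111.2 km/° = 3007 km.
At 57° latitude, spacing = 3007 × cos(57°) = 1638 km.

1640 km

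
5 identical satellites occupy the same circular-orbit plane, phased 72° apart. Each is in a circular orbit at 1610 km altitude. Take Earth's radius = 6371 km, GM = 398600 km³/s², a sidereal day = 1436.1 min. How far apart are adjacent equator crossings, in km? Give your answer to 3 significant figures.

659 km

Semi-major axis a = 6371 + 1610 = 7981 km. Period T = 2π√(a³/μ) = 2π√(7981³/398600) = 7095.7 s = 118.26 min.
Single-satellite node shift = (7095.7/86166) × 360° = 29.65°.
With 5 satellites evenly phased, successive equator crossings are 29.65/5 = 5.929° apart.
That is 5.929 × 111.2 = 659 km at the equator.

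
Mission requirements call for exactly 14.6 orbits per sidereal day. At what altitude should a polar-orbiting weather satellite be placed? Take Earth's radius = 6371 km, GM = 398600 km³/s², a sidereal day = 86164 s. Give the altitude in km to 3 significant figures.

Required period T = 86164 / 14.6 = 5901.6 s.
From T = 2π√(a³/μ): a = (μ T²/4π²)^(1/3) = (398600 × 5901.6² / 4π²)^(1/3) = 7058 km.
Altitude h = a − R = 7058 − 6371 = 687 km.

687 km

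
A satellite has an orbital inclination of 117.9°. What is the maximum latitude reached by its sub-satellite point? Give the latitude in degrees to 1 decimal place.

62.1°

Retrograde orbit: the ground track reaches ±(180° − i) = ±(180 − 117.9) = ±62.1°.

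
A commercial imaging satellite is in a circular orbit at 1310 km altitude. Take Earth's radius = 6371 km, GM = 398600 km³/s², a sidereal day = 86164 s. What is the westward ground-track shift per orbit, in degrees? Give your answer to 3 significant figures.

Semi-major axis a = 6371 + 1310 = 7681 km. Period T = 2π√(a³/μ) = 2π√(7681³/398600) = 6699.4 s = 111.66 min.
During one orbit Earth rotates (6699.4 / 86164) × 360° = 27.99°.

28.0°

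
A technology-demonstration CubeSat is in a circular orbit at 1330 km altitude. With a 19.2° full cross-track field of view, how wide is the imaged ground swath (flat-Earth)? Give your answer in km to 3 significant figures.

Half-angle = 19.2°/2 = 9.6°.
Swath width ≈ 2h·tan(θ/2) = 2 × 1330 × tan(9.6°) = 449.9 km.

450 km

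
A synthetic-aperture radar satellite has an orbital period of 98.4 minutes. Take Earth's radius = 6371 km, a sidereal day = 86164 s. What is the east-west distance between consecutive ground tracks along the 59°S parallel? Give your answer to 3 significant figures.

1410 km

T = 98.4 min = 5904.0 s.
Node shift per orbit = (5904.0/86164) × 360° = 24.67°.
Equatorial spacing = 24.67 × 111.2 km/° = 2743 km.
At 59° latitude, spacing = 2743 × cos(59°) = 1413 km.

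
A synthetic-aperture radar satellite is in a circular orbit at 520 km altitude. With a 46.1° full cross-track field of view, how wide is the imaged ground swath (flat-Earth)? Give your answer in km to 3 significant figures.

Half-angle = 46.1°/2 = 23.05°.
Swath width ≈ 2h·tan(θ/2) = 2 × 520 × tan(23.05°) = 442.5 km.

443 km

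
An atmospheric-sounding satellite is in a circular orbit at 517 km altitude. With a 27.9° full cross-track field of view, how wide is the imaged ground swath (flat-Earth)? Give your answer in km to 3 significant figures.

Half-angle = 27.9°/2 = 13.95°.
Swath width ≈ 2h·tan(θ/2) = 2 × 517 × tan(13.95°) = 256.8 km.

257 km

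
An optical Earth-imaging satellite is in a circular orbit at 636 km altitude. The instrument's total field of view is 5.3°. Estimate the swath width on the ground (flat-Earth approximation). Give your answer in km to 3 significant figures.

Half-angle = 5.3°/2 = 2.65°.
Swath width ≈ 2h·tan(θ/2) = 2 × 636 × tan(2.65°) = 58.9 km.

58.9 km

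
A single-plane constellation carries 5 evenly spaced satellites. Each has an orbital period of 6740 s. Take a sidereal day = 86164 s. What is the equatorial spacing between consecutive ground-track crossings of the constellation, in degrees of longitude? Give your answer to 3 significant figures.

Single-satellite node shift = (6740.0/86164) × 360° = 28.16°.
With 5 satellites evenly phased, successive equator crossings are 28.16/5 = 5.632° apart.

5.63°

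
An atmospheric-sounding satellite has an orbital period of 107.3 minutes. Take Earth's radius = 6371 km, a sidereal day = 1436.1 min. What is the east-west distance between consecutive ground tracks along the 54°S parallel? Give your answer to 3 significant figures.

T = 107.3 min = 6438.0 s.
Node shift per orbit = (6438.0/86166) × 360° = 26.90°.
Equatorial spacing = 26.90 × 111.2 km/° = 2991 km.
At 54° latitude, spacing = 2991 × cos(54°) = 1758 km.

1760 km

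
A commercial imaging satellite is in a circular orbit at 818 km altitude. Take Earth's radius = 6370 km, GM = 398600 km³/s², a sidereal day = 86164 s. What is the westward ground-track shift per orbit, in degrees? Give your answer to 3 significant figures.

25.3°

Semi-major axis a = 6370 + 818 = 7188 km. Period T = 2π√(a³/μ) = 2π√(7188³/398600) = 6064.9 s = 101.08 min.
During one orbit Earth rotates (6064.9 / 86164) × 360° = 25.34°.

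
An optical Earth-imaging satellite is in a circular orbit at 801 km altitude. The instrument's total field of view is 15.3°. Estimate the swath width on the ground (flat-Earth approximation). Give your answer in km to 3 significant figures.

215 km

Half-angle = 15.3°/2 = 7.65°.
Swath width ≈ 2h·tan(θ/2) = 2 × 801 × tan(7.65°) = 215.2 km.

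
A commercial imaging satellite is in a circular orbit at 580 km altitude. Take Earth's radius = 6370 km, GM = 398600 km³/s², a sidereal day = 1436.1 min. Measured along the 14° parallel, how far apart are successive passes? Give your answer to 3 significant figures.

2600 km

Semi-major axis a = 6370 + 580 = 6950 km. Period T = 2π√(a³/μ) = 2π√(6950³/398600) = 5766.2 s = 96.10 min.
Node shift per orbit = (5766.2/86166) × 360° = 24.09°.
Equatorial spacing = 24.09 × 111.2 km/° = 2678 km.
At 14° latitude, spacing = 2678 × cos(14°) = 2599 km.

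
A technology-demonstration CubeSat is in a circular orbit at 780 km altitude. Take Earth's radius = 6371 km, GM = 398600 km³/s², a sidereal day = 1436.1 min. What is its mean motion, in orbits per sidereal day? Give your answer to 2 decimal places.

14.32

Semi-major axis a = 6371 + 780 = 7151 km. Period T = 2π√(a³/μ) = 2π√(7151³/398600) = 6018.1 s = 100.30 min.
Orbits per sidereal day = 86166 / 6018.1 = 14.318.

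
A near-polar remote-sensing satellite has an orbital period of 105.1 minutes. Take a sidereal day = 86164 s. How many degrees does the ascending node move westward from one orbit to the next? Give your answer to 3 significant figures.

T = 105.1 min = 6306.0 s.
During one orbit Earth rotates (6306.0 / 86164) × 360° = 26.35°.

26.3°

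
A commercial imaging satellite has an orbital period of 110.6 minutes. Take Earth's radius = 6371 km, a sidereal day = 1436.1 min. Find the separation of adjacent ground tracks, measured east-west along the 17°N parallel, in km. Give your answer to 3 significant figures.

T = 110.6 min = 6636.0 s.
Node shift per orbit = (6636.0/86166) × 360° = 27.73°.
Equatorial spacing = 27.73 × 111.2 km/° = 3083 km.
At 17° latitude, spacing = 3083 × cos(17°) = 2948 km.

2950 km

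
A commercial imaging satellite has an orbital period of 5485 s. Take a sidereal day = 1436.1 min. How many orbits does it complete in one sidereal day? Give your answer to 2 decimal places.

15.71

Orbits per sidereal day = 86166 / 5485.0 = 15.709.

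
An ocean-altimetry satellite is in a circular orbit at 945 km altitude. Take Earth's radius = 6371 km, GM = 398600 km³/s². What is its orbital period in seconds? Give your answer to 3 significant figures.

6230 seconds

Semi-major axis a = 6371 + 945 = 7316 km. Period T = 2π√(a³/μ) = 2π√(7316³/398600) = 6227.6 s = 103.79 min.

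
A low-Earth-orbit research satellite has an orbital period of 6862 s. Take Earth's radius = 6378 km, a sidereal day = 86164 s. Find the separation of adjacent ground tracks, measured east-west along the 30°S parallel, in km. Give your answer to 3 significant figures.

Node shift per orbit = (6862.0/86164) × 360° = 28.67°.
Equatorial spacing = 28.67 × 111.3 km/° = 3191 km.
At 30° latitude, spacing = 3191 × cos(30°) = 2764 km.

2760 km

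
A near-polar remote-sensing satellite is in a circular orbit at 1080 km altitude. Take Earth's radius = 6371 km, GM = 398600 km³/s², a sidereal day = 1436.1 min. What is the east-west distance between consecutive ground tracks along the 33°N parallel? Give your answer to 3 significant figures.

Semi-major axis a = 6371 + 1080 = 7451 km. Period T = 2π√(a³/μ) = 2π√(7451³/398600) = 6400.8 s = 106.68 min.
Node shift per orbit = (6400.8/86166) × 360° = 26.74°.
Equatorial spacing = 26.74 × 111.2 km/° = 2974 km.
At 33° latitude, spacing = 2974 × cos(33°) = 2494 km.

2490 km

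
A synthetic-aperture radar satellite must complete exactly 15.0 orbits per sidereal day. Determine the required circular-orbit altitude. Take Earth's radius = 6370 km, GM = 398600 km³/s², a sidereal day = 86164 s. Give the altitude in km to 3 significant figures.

Required period T = 86164 / 15.0 = 5744.3 s.
From T = 2π√(a³/μ): a = (μ T²/4π²)^(1/3) = (398600 × 5744.3² / 4π²)^(1/3) = 6932 km.
Altitude h = a − R = 6932 − 6370 = 562 km.

562 km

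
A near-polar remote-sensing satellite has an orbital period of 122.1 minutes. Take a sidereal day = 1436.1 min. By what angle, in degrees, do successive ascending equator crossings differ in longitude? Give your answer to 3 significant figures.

30.6°

T = 122.1 min = 7326.0 s.
During one orbit Earth rotates (7326.0 / 86166) × 360° = 30.61°.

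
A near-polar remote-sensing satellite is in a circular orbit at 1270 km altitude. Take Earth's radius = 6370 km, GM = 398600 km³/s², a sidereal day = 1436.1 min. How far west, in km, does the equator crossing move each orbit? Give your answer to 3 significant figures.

3090 km

Semi-major axis a = 6370 + 1270 = 7640 km. Period T = 2π√(a³/μ) = 2π√(7640³/398600) = 6645.9 s = 110.76 min.
During one orbit Earth rotates (6645.9 / 86166) × 360° = 27.77°.
At the equator that is 27.77° × (2π·6370/360) km/° = 27.77 × 111.2 = 3087 km.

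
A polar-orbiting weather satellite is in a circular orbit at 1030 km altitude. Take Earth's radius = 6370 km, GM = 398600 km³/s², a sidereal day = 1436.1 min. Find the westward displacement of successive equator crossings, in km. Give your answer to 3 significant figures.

Semi-major axis a = 6370 + 1030 = 7400 km. Period T = 2π√(a³/μ) = 2π√(7400³/398600) = 6335.2 s = 105.59 min.
During one orbit Earth rotates (6335.2 / 86166) × 360° = 26.47°.
At the equator that is 26.47° × (2π·6370/360) km/° = 26.47 × 111.2 = 2943 km.

2940 km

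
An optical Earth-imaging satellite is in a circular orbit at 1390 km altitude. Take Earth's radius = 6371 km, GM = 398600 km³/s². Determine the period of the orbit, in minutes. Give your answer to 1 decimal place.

113.4 min

Semi-major axis a = 6371 + 1390 = 7761 km. Period T = 2π√(a³/μ) = 2π√(7761³/398600) = 6804.4 s = 113.41 min.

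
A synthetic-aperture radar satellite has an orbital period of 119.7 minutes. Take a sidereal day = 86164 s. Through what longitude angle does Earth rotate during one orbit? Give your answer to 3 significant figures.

30.0°

T = 119.7 min = 7182.0 s.
During one orbit Earth rotates (7182.0 / 86164) × 360° = 30.01°.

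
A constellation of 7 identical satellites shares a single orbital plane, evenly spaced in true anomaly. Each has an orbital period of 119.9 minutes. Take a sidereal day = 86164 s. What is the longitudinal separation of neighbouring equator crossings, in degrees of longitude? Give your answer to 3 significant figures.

4.29°

T = 119.9 min = 7194.0 s.
Single-satellite node shift = (7194.0/86164) × 360° = 30.06°.
With 7 satellites evenly phased, successive equator crossings are 30.06/7 = 4.294° apart.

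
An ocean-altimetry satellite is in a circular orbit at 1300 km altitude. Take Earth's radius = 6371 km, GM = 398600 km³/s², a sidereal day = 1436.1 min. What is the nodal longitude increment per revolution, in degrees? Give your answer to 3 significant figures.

Semi-major axis a = 6371 + 1300 = 7671 km. Period T = 2π√(a³/μ) = 2π√(7671³/398600) = 6686.4 s = 111.44 min.
During one orbit Earth rotates (6686.4 / 86166) × 360° = 27.94°.

27.9°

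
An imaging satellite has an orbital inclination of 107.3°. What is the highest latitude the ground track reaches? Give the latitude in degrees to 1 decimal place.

72.7°

Retrograde orbit: the ground track reaches ±(180° − i) = ±(180 − 107.3) = ±72.7°.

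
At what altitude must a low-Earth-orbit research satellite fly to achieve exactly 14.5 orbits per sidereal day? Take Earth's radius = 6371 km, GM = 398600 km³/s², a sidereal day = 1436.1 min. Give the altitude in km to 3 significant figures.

Required period T = 86166 / 14.5 = 5942.5 s.
From T = 2π√(a³/μ): a = (μ T²/4π²)^(1/3) = (398600 × 5942.5² / 4π²)^(1/3) = 7091 km.
Altitude h = a − R = 7091 − 6371 = 720 km.

720 km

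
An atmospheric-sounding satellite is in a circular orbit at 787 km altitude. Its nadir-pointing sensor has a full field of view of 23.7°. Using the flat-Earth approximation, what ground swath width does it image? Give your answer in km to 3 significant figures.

Half-angle = 23.7°/2 = 11.85°.
Swath width ≈ 2h·tan(θ/2) = 2 × 787 × tan(11.85°) = 330.3 km.

330 km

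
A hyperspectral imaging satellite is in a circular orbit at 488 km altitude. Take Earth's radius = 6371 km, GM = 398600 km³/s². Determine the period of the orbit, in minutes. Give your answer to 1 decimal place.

94.2 min

Semi-major axis a = 6371 + 488 = 6859 km. Period T = 2π√(a³/μ) = 2π√(6859³/398600) = 5653.3 s = 94.22 min.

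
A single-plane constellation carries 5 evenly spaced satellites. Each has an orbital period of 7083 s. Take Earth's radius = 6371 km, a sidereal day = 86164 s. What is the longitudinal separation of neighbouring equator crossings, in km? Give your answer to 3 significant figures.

658 km

Single-satellite node shift = (7083.0/86164) × 360° = 29.59°.
With 5 satellites evenly phased, successive equator crossings are 29.59/5 = 5.919° apart.
That is 5.919 × 111.2 = 658 km at the equator.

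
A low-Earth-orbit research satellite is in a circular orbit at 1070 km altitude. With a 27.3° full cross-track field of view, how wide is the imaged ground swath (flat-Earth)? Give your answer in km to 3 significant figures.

Half-angle = 27.3°/2 = 13.65°.
Swath width ≈ 2h·tan(θ/2) = 2 × 1070 × tan(13.65°) = 519.7 km.

520 km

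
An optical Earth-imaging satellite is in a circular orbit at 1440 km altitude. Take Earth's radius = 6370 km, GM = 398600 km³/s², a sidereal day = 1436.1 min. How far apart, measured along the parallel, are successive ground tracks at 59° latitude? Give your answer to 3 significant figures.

Semi-major axis a = 6370 + 1440 = 7810 km. Period T = 2π√(a³/μ) = 2π√(7810³/398600) = 6868.9 s = 114.48 min.
Node shift per orbit = (6868.9/86166) × 360° = 28.70°.
Equatorial spacing = 28.70 × 111.2 km/° = 3191 km.
At 59° latitude, spacing = 3191 × cos(59°) = 1643 km.

1640 km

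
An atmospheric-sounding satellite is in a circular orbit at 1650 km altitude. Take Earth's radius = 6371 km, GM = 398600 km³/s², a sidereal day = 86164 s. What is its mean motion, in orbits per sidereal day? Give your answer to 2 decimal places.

12.05

Semi-major axis a = 6371 + 1650 = 8021 km. Period T = 2π√(a³/μ) = 2π√(8021³/398600) = 7149.1 s = 119.15 min.
Orbits per sidereal day = 86164 / 7149.1 = 12.052.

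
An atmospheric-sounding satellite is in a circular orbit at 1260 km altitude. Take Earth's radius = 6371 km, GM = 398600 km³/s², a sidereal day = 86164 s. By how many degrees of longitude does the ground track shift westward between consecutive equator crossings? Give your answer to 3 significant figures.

Semi-major axis a = 6371 + 1260 = 7631 km. Period T = 2π√(a³/μ) = 2π√(7631³/398600) = 6634.1 s = 110.57 min.
During one orbit Earth rotates (6634.1 / 86164) × 360° = 27.72°.

27.7°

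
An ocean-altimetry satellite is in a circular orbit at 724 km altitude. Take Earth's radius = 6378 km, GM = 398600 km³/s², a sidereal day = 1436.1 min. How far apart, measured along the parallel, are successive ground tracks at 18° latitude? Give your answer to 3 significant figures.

Semi-major axis a = 6378 + 724 = 7102 km. Period T = 2π√(a³/μ) = 2π√(7102³/398600) = 5956.4 s = 99.27 min.
Node shift per orbit = (5956.4/86166) × 360° = 24.89°.
Equatorial spacing = 24.89 × 111.3 km/° = 2770 km.
At 18° latitude, spacing = 2770 × cos(18°) = 2635 km.

2630 km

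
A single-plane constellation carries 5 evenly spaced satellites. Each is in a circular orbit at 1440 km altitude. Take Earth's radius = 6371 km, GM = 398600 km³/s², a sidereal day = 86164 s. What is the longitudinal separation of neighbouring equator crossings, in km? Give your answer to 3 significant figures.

638 km

Semi-major axis a = 6371 + 1440 = 7811 km. Period T = 2π√(a³/μ) = 2π√(7811³/398600) = 6870.2 s = 114.50 min.
Single-satellite node shift = (6870.2/86164) × 360° = 28.70°.
With 5 satellites evenly phased, successive equator crossings are 28.70/5 = 5.741° apart.
That is 5.741 × 111.2 = 638 km at the equator.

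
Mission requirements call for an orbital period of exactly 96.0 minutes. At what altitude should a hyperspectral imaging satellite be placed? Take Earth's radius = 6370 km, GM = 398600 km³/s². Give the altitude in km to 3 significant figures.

T = 96.0 min = 5760.0 s.
From T = 2π√(a³/μ): a = (μ T²/4π²)^(1/3) = (398600 × 5760.0² / 4π²)^(1/3) = 6945 km.
Altitude h = a − R = 6945 − 6370 = 575 km.

575 km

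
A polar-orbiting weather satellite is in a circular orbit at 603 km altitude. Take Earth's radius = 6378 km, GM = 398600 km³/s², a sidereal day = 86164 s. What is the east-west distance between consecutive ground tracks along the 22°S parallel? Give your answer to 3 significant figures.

Semi-major axis a = 6378 + 603 = 6981 km. Period T = 2π√(a³/μ) = 2π√(6981³/398600) = 5804.8 s = 96.75 min.
Node shift per orbit = (5804.8/86164) × 360° = 24.25°.
Equatorial spacing = 24.25 × 111.3 km/° = 2700 km.
At 22° latitude, spacing = 2700 × cos(22°) = 2503 km.

2500 km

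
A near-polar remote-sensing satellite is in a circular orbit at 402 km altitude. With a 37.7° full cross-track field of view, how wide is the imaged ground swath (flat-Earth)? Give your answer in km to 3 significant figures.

274 km

Half-angle = 37.7°/2 = 18.85°.
Swath width ≈ 2h·tan(θ/2) = 2 × 402 × tan(18.85°) = 274.5 km.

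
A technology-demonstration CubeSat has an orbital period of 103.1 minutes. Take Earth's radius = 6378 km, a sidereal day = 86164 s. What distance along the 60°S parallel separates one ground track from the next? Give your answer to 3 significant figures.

T = 103.1 min = 6186.0 s.
Node shift per orbit = (6186.0/86164) × 360° = 25.85°.
Equatorial spacing = 25.85 × 111.3 km/° = 2877 km.
At 60° latitude, spacing = 2877 × cos(60°) = 1439 km.

1440 km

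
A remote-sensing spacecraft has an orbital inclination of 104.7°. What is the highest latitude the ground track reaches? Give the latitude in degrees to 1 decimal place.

75.3°

Retrograde orbit: the ground track reaches ±(180° − i) = ±(180 − 104.7) = ±75.3°.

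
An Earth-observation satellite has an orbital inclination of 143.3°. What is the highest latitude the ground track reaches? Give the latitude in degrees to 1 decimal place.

Retrograde orbit: the ground track reaches ±(180° − i) = ±(180 − 143.3) = ±36.7°.

36.7°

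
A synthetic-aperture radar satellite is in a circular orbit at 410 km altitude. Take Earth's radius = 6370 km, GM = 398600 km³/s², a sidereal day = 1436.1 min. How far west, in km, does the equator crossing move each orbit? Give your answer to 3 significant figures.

2580 km

Semi-major axis a = 6370 + 410 = 6780 km. Period T = 2π√(a³/μ) = 2π√(6780³/398600) = 5555.9 s = 92.60 min.
During one orbit Earth rotates (5555.9 / 86166) × 360° = 23.21°.
At the equator that is 23.21° × (2π·6370/360) km/° = 23.21 × 111.2 = 2581 km.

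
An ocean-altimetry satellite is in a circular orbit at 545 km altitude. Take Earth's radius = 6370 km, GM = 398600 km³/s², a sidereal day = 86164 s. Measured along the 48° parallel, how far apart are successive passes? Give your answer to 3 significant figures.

1780 km

Semi-major axis a = 6370 + 545 = 6915 km. Period T = 2π√(a³/μ) = 2π√(6915³/398600) = 5722.7 s = 95.38 min.
Node shift per orbit = (5722.7/86164) × 360° = 23.91°.
Equatorial spacing = 23.91 × 111.2 km/° = 2658 km.
At 48° latitude, spacing = 2658 × cos(48°) = 1779 km.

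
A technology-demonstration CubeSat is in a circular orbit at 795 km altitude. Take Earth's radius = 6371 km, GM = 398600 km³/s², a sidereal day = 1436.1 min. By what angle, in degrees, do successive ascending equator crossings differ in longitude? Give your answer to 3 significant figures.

Semi-major axis a = 6371 + 795 = 7166 km. Period T = 2π√(a³/μ) = 2π√(7166³/398600) = 6037.1 s = 100.62 min.
During one orbit Earth rotates (6037.1 / 86166) × 360° = 25.22°.

25.2°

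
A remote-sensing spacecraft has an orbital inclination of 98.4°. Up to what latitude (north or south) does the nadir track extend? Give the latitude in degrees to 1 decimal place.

81.6°

Retrograde orbit: the ground track reaches ±(180° − i) = ±(180 − 98.4) = ±81.6°.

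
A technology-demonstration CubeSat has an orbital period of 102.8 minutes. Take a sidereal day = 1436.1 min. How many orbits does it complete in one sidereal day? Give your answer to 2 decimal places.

13.97

T = 102.8 min = 6168.0 s.
Orbits per sidereal day = 86166 / 6168.0 = 13.970.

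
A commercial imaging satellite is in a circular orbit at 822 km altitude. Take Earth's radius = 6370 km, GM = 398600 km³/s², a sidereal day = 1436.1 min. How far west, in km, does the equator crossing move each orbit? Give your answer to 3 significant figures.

2820 km

Semi-major axis a = 6370 + 822 = 7192 km. Period T = 2π√(a³/μ) = 2π√(7192³/398600) = 6070.0 s = 101.17 min.
During one orbit Earth rotates (6070.0 / 86166) × 360° = 25.36°.
At the equator that is 25.36° × (2π·6370/360) km/° = 25.36 × 111.2 = 2819 km.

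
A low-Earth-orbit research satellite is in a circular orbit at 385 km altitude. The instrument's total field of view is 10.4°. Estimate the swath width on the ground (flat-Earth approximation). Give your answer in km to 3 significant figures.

Half-angle = 10.4°/2 = 5.2°.
Swath width ≈ 2h·tan(θ/2) = 2 × 385 × tan(5.2°) = 70.1 km.

70.1 km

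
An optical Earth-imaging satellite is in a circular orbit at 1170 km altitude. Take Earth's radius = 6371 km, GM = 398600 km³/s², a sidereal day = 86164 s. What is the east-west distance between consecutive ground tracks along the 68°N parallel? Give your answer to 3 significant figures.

1130 km

Semi-major axis a = 6371 + 1170 = 7541 km. Period T = 2π√(a³/μ) = 2π√(7541³/398600) = 6517.1 s = 108.62 min.
Node shift per orbit = (6517.1/86164) × 360° = 27.23°.
Equatorial spacing = 27.23 × 111.2 km/° = 3028 km.
At 68° latitude, spacing = 3028 × cos(68°) = 1134 km.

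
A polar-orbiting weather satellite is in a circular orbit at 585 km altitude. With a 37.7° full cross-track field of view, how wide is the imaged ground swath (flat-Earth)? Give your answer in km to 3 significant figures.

Half-angle = 37.7°/2 = 18.85°.
Swath width ≈ 2h·tan(θ/2) = 2 × 585 × tan(18.85°) = 399.4 km.

399 km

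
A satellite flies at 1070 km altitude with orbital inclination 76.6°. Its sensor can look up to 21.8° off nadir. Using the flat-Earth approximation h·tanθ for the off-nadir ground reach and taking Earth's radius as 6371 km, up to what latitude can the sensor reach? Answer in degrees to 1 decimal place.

80.4°

For a prograde orbit the ground track reaches latitude ±i = ±76.6°.
Sensor half-swath on the ground ≈ 1070·tan(21.8°) = 428 km = 3.85° of latitude.
Maximum observable latitude ≈ 76.6 + 3.85 = 80.4°.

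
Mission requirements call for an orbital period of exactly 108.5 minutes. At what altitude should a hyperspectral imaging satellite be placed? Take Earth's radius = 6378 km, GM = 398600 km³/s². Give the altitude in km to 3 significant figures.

1160 km

T = 108.5 min = 6510.0 s.
From T = 2π√(a³/μ): a = (μ T²/4π²)^(1/3) = (398600 × 6510.0² / 4π²)^(1/3) = 7536 km.
Altitude h = a − R = 7536 − 6378 = 1158 km.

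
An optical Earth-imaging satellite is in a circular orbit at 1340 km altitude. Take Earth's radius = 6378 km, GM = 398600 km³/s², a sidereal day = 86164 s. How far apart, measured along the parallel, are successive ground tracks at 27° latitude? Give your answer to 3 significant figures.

2800 km

Semi-major axis a = 6378 + 1340 = 7718 km. Period T = 2π√(a³/μ) = 2π√(7718³/398600) = 6747.9 s = 112.46 min.
Node shift per orbit = (6747.9/86164) × 360° = 28.19°.
Equatorial spacing = 28.19 × 111.3 km/° = 3138 km.
At 27° latitude, spacing = 3138 × cos(27°) = 2796 km.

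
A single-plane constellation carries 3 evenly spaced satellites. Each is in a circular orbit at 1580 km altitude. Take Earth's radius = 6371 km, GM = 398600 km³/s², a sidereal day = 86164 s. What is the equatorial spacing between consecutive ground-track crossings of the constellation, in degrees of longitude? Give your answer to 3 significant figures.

Semi-major axis a = 6371 + 1580 = 7951 km. Period T = 2π√(a³/μ) = 2π√(7951³/398600) = 7055.8 s = 117.60 min.
Single-satellite node shift = (7055.8/86164) × 360° = 29.48°.
With 3 satellites evenly phased, successive equator crossings are 29.48/3 = 9.827° apart.

9.83°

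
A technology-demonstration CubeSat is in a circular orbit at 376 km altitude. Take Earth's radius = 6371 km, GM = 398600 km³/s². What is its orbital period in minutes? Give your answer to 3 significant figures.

Semi-major axis a = 6371 + 376 = 6747 km. Period T = 2π√(a³/μ) = 2π√(6747³/398600) = 5515.4 s = 91.92 min.

91.9 min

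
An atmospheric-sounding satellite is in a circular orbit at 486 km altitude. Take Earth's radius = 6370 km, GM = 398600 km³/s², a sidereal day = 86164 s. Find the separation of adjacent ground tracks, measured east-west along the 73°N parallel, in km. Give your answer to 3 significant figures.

Semi-major axis a = 6370 + 486 = 6856 km. Period T = 2π√(a³/μ) = 2π√(6856³/398600) = 5649.6 s = 94.16 min.
Node shift per orbit = (5649.6/86164) × 360° = 23.60°.
Equatorial spacing = 23.60 × 111.2 km/° = 2624 km.
At 73° latitude, spacing = 2624 × cos(73°) = 767 km.

767 km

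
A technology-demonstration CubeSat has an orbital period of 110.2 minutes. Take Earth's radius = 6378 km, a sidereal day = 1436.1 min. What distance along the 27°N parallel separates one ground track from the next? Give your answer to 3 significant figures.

T = 110.2 min = 6612.0 s.
Node shift per orbit = (6612.0/86166) × 360° = 27.62°.
Equatorial spacing = 27.62 × 111.3 km/° = 3075 km.
At 27° latitude, spacing = 3075 × cos(27°) = 2740 km.

2740 km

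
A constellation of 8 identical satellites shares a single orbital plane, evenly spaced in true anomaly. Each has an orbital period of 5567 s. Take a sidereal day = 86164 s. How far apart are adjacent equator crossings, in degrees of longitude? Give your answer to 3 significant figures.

Single-satellite node shift = (5567.0/86164) × 360° = 23.26°.
With 8 satellites evenly phased, successive equator crossings are 23.26/8 = 2.907° apart.

2.91°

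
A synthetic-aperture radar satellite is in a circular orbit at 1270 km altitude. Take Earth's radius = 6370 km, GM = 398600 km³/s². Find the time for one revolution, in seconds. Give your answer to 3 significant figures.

Semi-major axis a = 6370 + 1270 = 7640 km. Period T = 2π√(a³/μ) = 2π√(7640³/398600) = 6645.9 s = 110.76 min.

6650 seconds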